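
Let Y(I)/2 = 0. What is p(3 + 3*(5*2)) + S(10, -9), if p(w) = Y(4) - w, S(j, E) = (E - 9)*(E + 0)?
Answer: 129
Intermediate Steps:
Y(I) = 0 (Y(I) = 2*0 = 0)
S(j, E) = E*(-9 + E) (S(j, E) = (-9 + E)*E = E*(-9 + E))
p(w) = -w (p(w) = 0 - w = -w)
p(3 + 3*(5*2)) + S(10, -9) = -(3 + 3*(5*2)) - 9*(-9 - 9) = -(3 + 3*10) - 9*(-18) = -(3 + 30) + 162 = -1*33 + 162 = -33 + 162 = 129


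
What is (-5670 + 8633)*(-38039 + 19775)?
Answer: -54116232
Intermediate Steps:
(-5670 + 8633)*(-38039 + 19775) = 2963*(-18264) = -54116232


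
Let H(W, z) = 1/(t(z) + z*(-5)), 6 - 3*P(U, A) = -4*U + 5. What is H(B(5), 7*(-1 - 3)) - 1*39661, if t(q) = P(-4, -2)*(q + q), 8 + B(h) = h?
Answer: -16657619/420 ≈ -39661.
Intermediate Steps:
B(h) = -8 + h
P(U, A) = ⅓ + 4*U/3 (P(U, A) = 2 - (-4*U + 5)/3 = 2 - (5 - 4*U)/3 = 2 + (-5/3 + 4*U/3) = ⅓ + 4*U/3)
t(q) = -10*q (t(q) = (⅓ + (4/3)*(-4))*(q + q) = (⅓ - 16/3)*(2*q) = -10*q)
H(W, z) = -1/(15*z) (H(W, z) = 1/(-10*z + z*(-5)) = 1/(-10*z - 5*z) = 1/(-15*z) = -1/(15*z))
H(B(5), 7*(-1 - 3)) - 1*39661 = -1/(7*(-1 - 3))/15 - 1*39661 = -1/(15*(7*(-4))) - 39661 = -1/15/(-28) - 39661 = -1/15*(-1/28) - 39661 = 1/420 - 39661 = -16657619/420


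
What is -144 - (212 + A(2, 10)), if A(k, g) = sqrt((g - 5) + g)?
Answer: -356 - sqrt(15) ≈ -359.87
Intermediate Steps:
A(k, g) = sqrt(-5 + 2*g) (A(k, g) = sqrt((-5 + g) + g) = sqrt(-5 + 2*g))
-144 - (212 + A(2, 10)) = -144 - (212 + sqrt(-5 + 2*10)) = -144 - (212 + sqrt(-5 + 20)) = -144 - (212 + sqrt(15)) = -144 + (-212 - sqrt(15)) = -356 - sqrt(15)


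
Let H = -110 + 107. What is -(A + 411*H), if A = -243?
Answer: 1476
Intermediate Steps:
H = -3
-(A + 411*H) = -(-243 + 411*(-3)) = -(-243 - 1233) = -1*(-1476) = 1476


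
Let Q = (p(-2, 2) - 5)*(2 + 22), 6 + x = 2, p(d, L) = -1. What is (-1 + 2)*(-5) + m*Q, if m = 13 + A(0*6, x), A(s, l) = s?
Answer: -1877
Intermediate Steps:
x = -4 (x = -6 + 2 = -4)
m = 13 (m = 13 + 0*6 = 13 + 0 = 13)
Q = -144 (Q = (-1 - 5)*(2 + 22) = -6*24 = -144)
(-1 + 2)*(-5) + m*Q = (-1 + 2)*(-5) + 13*(-144) = 1*(-5) - 1872 = -5 - 1872 = -1877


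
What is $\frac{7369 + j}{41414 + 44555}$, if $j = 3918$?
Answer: $\frac{11287}{85969} \approx 0.13129$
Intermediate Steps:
$\frac{7369 + j}{41414 + 44555} = \frac{7369 + 3918}{41414 + 44555} = \frac{11287}{85969}$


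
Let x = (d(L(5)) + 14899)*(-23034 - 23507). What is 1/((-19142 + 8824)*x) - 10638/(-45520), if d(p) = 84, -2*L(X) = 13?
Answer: 19135067924793343/81878952052648520 ≈ 0.23370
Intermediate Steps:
L(X) = -13/2 (L(X) = -1/2*13 = -13/2)
x = -697323803 (x = (84 + 14899)*(-23034 - 23507) = 14983*(-46541) = -697323803)
1/((-19142 + 8824)*x) - 10638/(-45520) = 1/((-19142 + 8824)*(-697323803)) - 10638/(-45520) = -1/697323803/(-10318) - 10638*(-1/45520) = -1/10318*(-1/697323803) + 5319/22760 = 1/7194986999354 + 5319/22760 = 19135067924793343/81878952052648520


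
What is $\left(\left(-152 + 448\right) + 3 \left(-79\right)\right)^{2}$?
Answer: $3481$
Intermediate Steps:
$\left(\left(-152 + 448\right) + 3 \left(-79\right)\right)^{2} = \left(296 - 237\right)^{2} = 59^{2} = 3481$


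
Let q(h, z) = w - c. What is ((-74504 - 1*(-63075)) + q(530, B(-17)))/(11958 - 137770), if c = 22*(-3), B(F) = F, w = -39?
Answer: 5701/62906 ≈ 0.090627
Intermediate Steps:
c = -66
q(h, z) = 27 (q(h, z) = -39 - 1*(-66) = -39 + 66 = 27)
((-74504 - 1*(-63075)) + q(530, B(-17)))/(11958 - 137770) = ((-74504 - 1*(-63075)) + 27)/(11958 - 137770) = ((-74504 + 63075) + 27)/(-125812) = (-11429 + 27)*(-1/125812) = -11402*(-1/125812) = 5701/62906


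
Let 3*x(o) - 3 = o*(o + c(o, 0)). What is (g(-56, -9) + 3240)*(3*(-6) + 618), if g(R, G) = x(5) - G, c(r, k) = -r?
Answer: 1950000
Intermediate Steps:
x(o) = 1 (x(o) = 1 + (o*(o - o))/3 = 1 + (o*0)/3 = 1 + (⅓)*0 = 1 + 0 = 1)
g(R, G) = 1 - G
(g(-56, -9) + 3240)*(3*(-6) + 618) = ((1 - 1*(-9)) + 3240)*(3*(-6) + 618) = ((1 + 9) + 3240)*(-18 + 618) = (10 + 3240)*600 = 3250*600 = 1950000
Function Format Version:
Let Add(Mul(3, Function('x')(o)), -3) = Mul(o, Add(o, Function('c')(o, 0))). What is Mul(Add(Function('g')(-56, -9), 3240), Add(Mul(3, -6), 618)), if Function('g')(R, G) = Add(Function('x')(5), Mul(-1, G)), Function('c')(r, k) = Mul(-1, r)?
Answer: 1950000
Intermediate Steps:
Function('x')(o) = 1 (Function('x')(o) = Add(1, Mul(Rational(1, 3), Mul(o, Add(o, Mul(-1, o))))) = Add(1, Mul(Rational(1, 3), Mul(o, 0))) = Add(1, Mul(Rational(1, 3), 0)) = Add(1, 0) = 1)
Function('g')(R, G) = Add(1, Mul(-1, G))
Mul(Add(Function('g')(-56, -9), 3240), Add(Mul(3, -6), 618)) = Mul(Add(Add(1, Mul(-1, -9)), 3240), Add(Mul(3, -6), 618)) = Mul(Add(Add(1, 9), 3240), Add(-18, 618)) = Mul(Add(10, 3240), 600) = Mul(3250, 600) = 1950000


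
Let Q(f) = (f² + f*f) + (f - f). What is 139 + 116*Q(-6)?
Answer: 8491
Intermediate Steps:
Q(f) = 2*f² (Q(f) = (f² + f²) + 0 = 2*f² + 0 = 2*f²)
139 + 116*Q(-6) = 139 + 116*(2*(-6)²) = 139 + 116*(2*36) = 139 + 116*72 = 139 + 8352 = 8491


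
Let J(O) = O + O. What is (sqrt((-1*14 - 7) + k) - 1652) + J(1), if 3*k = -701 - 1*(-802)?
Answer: -1650 + sqrt(114)/3 ≈ -1646.4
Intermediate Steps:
k = 101/3 (k = (-701 - 1*(-802))/3 = (-701 + 802)/3 = (1/3)*101 = 101/3 ≈ 33.667)
J(O) = 2*O
(sqrt((-1*14 - 7) + k) - 1652) + J(1) = (sqrt((-1*14 - 7) + 101/3) - 1652) + 2*1 = (sqrt((-14 - 7) + 101/3) - 1652) + 2 = (sqrt(-21 + 101/3) - 1652) + 2 = (sqrt(38/3) - 1652) + 2 = (sqrt(114)/3 - 1652) + 2 = (-1652 + sqrt(114)/3) + 2 = -1650 + sqrt(114)/3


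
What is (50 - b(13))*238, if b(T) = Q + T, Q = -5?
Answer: 9996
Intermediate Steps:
b(T) = -5 + T
(50 - b(13))*238 = (50 - (-5 + 13))*238 = (50 - 1*8)*238 = (50 - 8)*238 = 42*238 = 9996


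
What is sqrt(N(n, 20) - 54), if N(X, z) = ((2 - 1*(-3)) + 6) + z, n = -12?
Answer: I*sqrt(23) ≈ 4.7958*I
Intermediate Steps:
N(X, z) = 11 + z (N(X, z) = ((2 + 3) + 6) + z = (5 + 6) + z = 11 + z)
sqrt(N(n, 20) - 54) = sqrt((11 + 20) - 54) = sqrt(31 - 54) = sqrt(-23) = I*sqrt(23)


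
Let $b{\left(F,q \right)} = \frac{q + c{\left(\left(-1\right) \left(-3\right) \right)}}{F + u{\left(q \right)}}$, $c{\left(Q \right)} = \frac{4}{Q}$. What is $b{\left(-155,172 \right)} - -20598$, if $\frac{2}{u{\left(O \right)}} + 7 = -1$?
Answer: $\frac{38371994}{1863} \approx 20597.0$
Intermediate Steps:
$u{\left(O \right)} = - \frac{1}{4}$ ($u{\left(O \right)} = \frac{2}{-7 - 1} = \frac{2}{-8} = 2 \left(- \frac{1}{8}\right) = - \frac{1}{4}$)
$b{\left(F,q \right)} = \frac{\frac{4}{3} + q}{- \frac{1}{4} + F}$ ($b{\left(F,q \right)} = \frac{q + \frac{4}{\left(-1\right) \left(-3\right)}}{F - \frac{1}{4}} = \frac{q + \frac{4}{3}}{- \frac{1}{4} + F} = \frac{\frac{4}{3} + q}{- \frac{1}{4} + F}$)
$b{\left(-155,172 \right)} - -20598 = \frac{4 \left(4 + 3 \cdot 172\right)}{3 \left(-1 + 4 \left(-155\right)\right)} - -20598 = \frac{4 \left(4 + 516\right)}{3 \left(-1 - 620\right)} + 20598 = \frac{4}{3} \frac{1}{-621} \cdot 520 + 20598 = \frac{4}{3} \left(- \frac{1}{621}\right) 520 + 20598 = - \frac{2080}{1863} + 20598 = \frac{38371994}{1863}$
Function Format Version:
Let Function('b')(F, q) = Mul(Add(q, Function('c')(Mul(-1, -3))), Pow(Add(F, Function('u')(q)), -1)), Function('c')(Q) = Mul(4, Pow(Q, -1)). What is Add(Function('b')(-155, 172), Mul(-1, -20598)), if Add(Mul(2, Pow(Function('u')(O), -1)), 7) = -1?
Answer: Rational(38371994, 1863) ≈ 20597.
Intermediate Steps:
Function('u')(O) = Rational(-1, 4) (Function('u')(O) = Mul(2, Pow(Add(-7, -1), -1)) = Mul(2, Pow(-8, -1)) = Mul(2, Rational(-1, 8)) = Rational(-1, 4))
Function('b')(F, q) = Mul(Pow(Add(Rational(-1, 4), F), -1), Add(Rational(4, 3), q)) (Function('b')(F, q) = Mul(Add(q, Mul(4, Pow(Mul(-1, -3), -1))), Pow(Add(F, Rational(-1, 4)), -1)) = Mul(Add(q, Mul(4, Pow(3, -1))), Pow(Add(Rational(-1, 4), F), -1)) = Mul(Add(q, Mul(4, Rational(1, 3))), Pow(Add(Rational(-1, 4), F), -1)) = Mul(Add(q, Rational(4, 3)), Pow(Add(Rational(-1, 4), F), -1)) = Mul(Add(Rational(4, 3), q), Pow(Add(Rational(-1, 4), F), -1)) = Mul(Pow(Add(Rational(-1, 4), F), -1), Add(Rational(4, 3), q)))
Add(Function('b')(-155, 172), Mul(-1, -20598)) = Add(Mul(Rational(4, 3), Pow(Add(-1, Mul(4, -155)), -1), Add(4, Mul(3, 172))), Mul(-1, -20598)) = Add(Mul(Rational(4, 3), Pow(Add(-1, -620), -1), Add(4, 516)), 20598) = Add(Mul(Rational(4, 3), Pow(-621, -1), 520), 20598) = Add(Mul(Rational(4, 3), Rational(-1, 621), 520), 20598) = Add(Rational(-2080, 1863), 20598) = Rational(38371994, 1863)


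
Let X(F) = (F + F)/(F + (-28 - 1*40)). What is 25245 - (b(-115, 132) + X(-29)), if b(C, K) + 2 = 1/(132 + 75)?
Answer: 506922410/20079 ≈ 25246.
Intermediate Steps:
X(F) = 2*F/(-68 + F) (X(F) = (2*F)/(F + (-28 - 40)) = (2*F)/(F - 68) = (2*F)/(-68 + F) = 2*F/(-68 + F))
b(C, K) = -413/207 (b(C, K) = -2 + 1/(132 + 75) = -2 + 1/207 = -413/207)
25245 - (b(-115, 132) + X(-29)) = 25245 - (-413/207 + 2*(-29)/(-68 - 29)) = 25245 - (-413/207 + 2*(-29)/(-97)) = 25245 - (-413/207 + 2*(-29)*(-1/97)) = 25245 - (-413/207 + 58/97) = 25245 - 1*(-28055/20079) = 25245 + 28055/20079 = 506922410/20079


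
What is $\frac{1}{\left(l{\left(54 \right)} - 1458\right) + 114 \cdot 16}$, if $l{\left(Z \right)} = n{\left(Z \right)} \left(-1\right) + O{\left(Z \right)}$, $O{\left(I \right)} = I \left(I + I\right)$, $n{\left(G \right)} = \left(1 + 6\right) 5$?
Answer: $\frac{1}{6163} \approx 0.00016226$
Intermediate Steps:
$n{\left(G \right)} = 35$ ($n{\left(G \right)} = 7 \cdot 5 = 35$)
$O{\left(I \right)} = 2 I^{2}$ ($O{\left(I \right)} = I 2 I = 2 I^{2}$)
$l{\left(Z \right)} = -35 + 2 Z^{2}$ ($l{\left(Z \right)} = 35 \left(-1\right) + 2 Z^{2} = -35 + 2 Z^{2}$)
$\frac{1}{\left(l{\left(54 \right)} - 1458\right) + 114 \cdot 16} = \frac{1}{\left(\left(-35 + 2 \cdot 54^{2}\right) - 1458\right) + 114 \cdot 16} = \frac{1}{\left(\left(-35 + 2 \cdot 2916\right) - 1458\right) + 1824} = \frac{1}{\left(\left(-35 + 5832\right) - 1458\right) + 1824} = \frac{1}{\left(5797 - 1458\right) + 1824} = \frac{1}{4339 + 1824} = \frac{1}{6163}$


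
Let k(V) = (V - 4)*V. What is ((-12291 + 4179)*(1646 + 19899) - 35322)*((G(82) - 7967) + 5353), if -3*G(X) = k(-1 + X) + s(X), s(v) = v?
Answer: 825153738094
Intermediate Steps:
k(V) = V*(-4 + V) (k(V) = (-4 + V)*V = V*(-4 + V))
G(X) = -X/3 - (-1 + X)*(-5 + X)/3 (G(X) = -((-1 + X)*(-4 + (-1 + X)) + X)/3 = -((-1 + X)*(-5 + X) + X)/3 = -(X + (-1 + X)*(-5 + X))/3 = -X/3 - (-1 + X)*(-5 + X)/3)
((-12291 + 4179)*(1646 + 19899) - 35322)*((G(82) - 7967) + 5353) = ((-12291 + 4179)*(1646 + 19899) - 35322)*(((-5/3 - ⅓*82² + (5/3)*82) - 7967) + 5353) = (-8112*21545 - 35322)*(((-5/3 - ⅓*6724 + 410/3) - 7967) + 5353) = (-174773040 - 35322)*(((-5/3 - 6724/3 + 410/3) - 7967) + 5353) = -174808362*((-6319/3 - 7967) + 5353) = -174808362*(-30220/3 + 5353) = -174808362*(-14161/3) = 825153738094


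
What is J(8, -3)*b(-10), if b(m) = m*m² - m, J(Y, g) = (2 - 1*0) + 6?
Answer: -7920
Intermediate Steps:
J(Y, g) = 8 (J(Y, g) = (2 + 0) + 6 = 2 + 6 = 8)
b(m) = m³ - m
J(8, -3)*b(-10) = 8*((-10)³ - 1*(-10)) = 8*(-1000 + 10) = 8*(-990) = -7920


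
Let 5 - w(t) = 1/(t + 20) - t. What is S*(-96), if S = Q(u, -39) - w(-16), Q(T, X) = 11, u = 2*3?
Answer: -2136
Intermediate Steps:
u = 6
w(t) = 5 + t - 1/(20 + t) (w(t) = 5 - (1/(t + 20) - t) = 5 - (1/(20 + t) - t) = 5 + (t - 1/(20 + t)) = 5 + t - 1/(20 + t))
S = 89/4 (S = 11 - (99 + (-16)**2 + 25*(-16))/(20 - 16) = 11 - (99 + 256 - 400)/4 = 11 - (-45)/4 = 11 - 1*(-45/4) = 11 + 45/4 = 89/4 ≈ 22.250)
S*(-96) = (89/4)*(-96) = -2136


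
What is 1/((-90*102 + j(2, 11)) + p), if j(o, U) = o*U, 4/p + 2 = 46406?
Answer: -11601/106241957 ≈ -0.00010919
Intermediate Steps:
p = 1/11601 (p = 4/(-2 + 46406) = 4/46404 = 4*(1/46404) = 1/11601 ≈ 8.6199e-5)
j(o, U) = U*o
1/((-90*102 + j(2, 11)) + p) = 1/((-90*102 + 11*2) + 1/11601) = 1/((-9180 + 22) + 1/11601) = 1/(-9158 + 1/11601) = 1/(-106241957/11601) = -11601/106241957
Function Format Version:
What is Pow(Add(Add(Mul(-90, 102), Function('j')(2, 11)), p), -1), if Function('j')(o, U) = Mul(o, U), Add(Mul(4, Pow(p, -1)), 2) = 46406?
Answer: Rational(-11601, 106241957) ≈ -0.00010919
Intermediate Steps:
p = Rational(1, 11601) (p = Mul(4, Pow(Add(-2, 46406), -1)) = Mul(4, Pow(46404, -1)) = Mul(4, Rational(1, 46404)) = Rational(1, 11601) ≈ 8.6199e-5)
Function('j')(o, U) = Mul(U, o)
Pow(Add(Add(Mul(-90, 102), Function('j')(2, 11)), p), -1) = Pow(Add(Add(Mul(-90, 102), Mul(11, 2)), Rational(1, 11601)), -1) = Pow(Add(Add(-9180, 22), Rational(1, 11601)), -1) = Pow(Add(-9158, Rational(1, 11601)), -1) = Pow(Rational(-106241957, 11601), -1) = Rational(-11601, 106241957)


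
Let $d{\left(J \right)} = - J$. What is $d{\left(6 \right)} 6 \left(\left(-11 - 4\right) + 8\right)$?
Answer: $252$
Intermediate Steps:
$d{\left(6 \right)} 6 \left(\left(-11 - 4\right) + 8\right) = \left(-1\right) 6 \cdot 6 \left(\left(-11 - 4\right) + 8\right) = \left(-6\right) 6 \left(-15 + 8\right) = \left(-36\right) \left(-7\right) = 252$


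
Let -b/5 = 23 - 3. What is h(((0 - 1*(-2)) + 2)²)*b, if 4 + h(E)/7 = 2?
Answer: 1400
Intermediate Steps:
h(E) = -14 (h(E) = -28 + 7*2 = -28 + 14 = -14)
b = -100 (b = -5*(23 - 3) = -5*20 = -100)
h(((0 - 1*(-2)) + 2)²)*b = -14*(-100) = 1400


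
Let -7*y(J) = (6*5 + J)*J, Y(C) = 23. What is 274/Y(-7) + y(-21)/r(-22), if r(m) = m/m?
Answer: 895/23 ≈ 38.913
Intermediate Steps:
y(J) = -J*(30 + J)/7 (y(J) = -(6*5 + J)*J/7 = -(30 + J)*J/7 = -J*(30 + J)/7)
r(m) = 1
274/Y(-7) + y(-21)/r(-22) = 274/23 - ⅐*(-21)*(30 - 21)/1 = 274*(1/23) - ⅐*(-21)*9*1 = 274/23 + 27*1 = 274/23 + 27 = 895/23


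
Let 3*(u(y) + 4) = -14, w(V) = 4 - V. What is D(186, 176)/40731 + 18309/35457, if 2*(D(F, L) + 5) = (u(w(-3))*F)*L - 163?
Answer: -2858074229/962799378 ≈ -2.9685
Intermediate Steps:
u(y) = -26/3 (u(y) = -4 + (⅓)*(-14) = -4 - 14/3 = -26/3)
D(F, L) = -173/2 - 13*F*L/3 (D(F, L) = -5 + ((-26*F/3)*L - 163)/2 = -5 + (-26*F*L/3 - 163)/2 = -5 + (-163 - 26*F*L/3)/2 = -5 + (-163/2 - 13*F*L/3) = -173/2 - 13*F*L/3)
D(186, 176)/40731 + 18309/35457 = (-173/2 - 13/3*186*176)/40731 + 18309/35457 = (-173/2 - 141856)*(1/40731) + 18309*(1/35457) = -283885/2*1/40731 + 6103/11819 = -283885/81462 + 6103/11819 = -2858074229/962799378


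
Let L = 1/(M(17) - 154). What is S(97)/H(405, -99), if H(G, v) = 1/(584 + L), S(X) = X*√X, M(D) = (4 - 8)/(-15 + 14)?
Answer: 8497103*√97/150 ≈ 5.5791e+5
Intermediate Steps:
M(D) = 4 (M(D) = -4/(-1) = -4*(-1) = 4)
L = -1/150 (L = 1/(4 - 154) = 1/(-150) = -1/150 ≈ -0.0066667)
S(X) = X^(3/2)
H(G, v) = 150/87599 (H(G, v) = 1/(584 - 1/150) = 1/(87599/150) = 150/87599)
S(97)/H(405, -99) = 97^(3/2)/(150/87599) = (97*√97)*(87599/150) = 8497103*√97/150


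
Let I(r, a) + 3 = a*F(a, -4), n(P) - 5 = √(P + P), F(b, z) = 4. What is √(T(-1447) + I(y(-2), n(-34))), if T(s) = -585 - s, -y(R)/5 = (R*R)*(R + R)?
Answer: √(879 + 8*I*√17) ≈ 29.653 + 0.55618*I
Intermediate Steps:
y(R) = -10*R³ (y(R) = -5*R*R*(R + R) = -5*R²*2*R = -10*R³)
n(P) = 5 + √2*√P (n(P) = 5 + √(P + P) = 5 + √(2*P) = 5 + √2*√P)
I(r, a) = -3 + 4*a (I(r, a) = -3 + a*4 = -3 + 4*a)
√(T(-1447) + I(y(-2), n(-34))) = √((-585 - 1*(-1447)) + (-3 + 4*(5 + √2*√(-34)))) = √((-585 + 1447) + (-3 + 4*(5 + √2*(I*√34)))) = √(862 + (-3 + 4*(5 + 2*I*√17))) = √(862 + (-3 + (20 + 8*I*√17))) = √(862 + (17 + 8*I*√17)) = √(879 + 8*I*√17)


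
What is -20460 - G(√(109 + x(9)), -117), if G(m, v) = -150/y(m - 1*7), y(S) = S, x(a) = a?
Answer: -470230/23 + 50*√118/23 ≈ -20421.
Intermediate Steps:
G(m, v) = -150/(-7 + m) (G(m, v) = -150/(m - 1*7) = -150/(m - 7) = -150/(-7 + m))
-20460 - G(√(109 + x(9)), -117) = -20460 - (-150)/(-7 + √(109 + 9)) = -20460 - (-150)/(-7 + √118) = -20460 + 150/(-7 + √118)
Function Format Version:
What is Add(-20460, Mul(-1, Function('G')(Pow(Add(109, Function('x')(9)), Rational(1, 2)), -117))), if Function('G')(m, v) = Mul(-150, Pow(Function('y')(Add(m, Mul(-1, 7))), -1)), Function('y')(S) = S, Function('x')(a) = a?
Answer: Add(Rational(-470230, 23), Mul(Rational(50, 23), Pow(118, Rational(1, 2)))) ≈ -20421.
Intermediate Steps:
Function('G')(m, v) = Mul(-150, Pow(Add(-7, m), -1)) (Function('G')(m, v) = Mul(-150, Pow(Add(m, Mul(-1, 7)), -1)) = Mul(-150, Pow(Add(m, -7), -1)) = Mul(-150, Pow(Add(-7, m), -1)))
Add(-20460, Mul(-1, Function('G')(Pow(Add(109, Function('x')(9)), Rational(1, 2)), -117))) = Add(-20460, Mul(-1, Mul(-150, Pow(Add(-7, Pow(Add(109, 9), Rational(1, 2))), -1)))) = Add(-20460, Mul(-1, Mul(-150, Pow(Add(-7, Pow(118, Rational(1, 2))), -1)))) = Add(-20460, Mul(150, Pow(Add(-7, Pow(118, Rational(1, 2))), -1)))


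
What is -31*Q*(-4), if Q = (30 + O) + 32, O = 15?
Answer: 9548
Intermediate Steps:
Q = 77 (Q = (30 + 15) + 32 = 45 + 32 = 77)
-31*Q*(-4) = -31*77*(-4) = -2387*(-4) = 9548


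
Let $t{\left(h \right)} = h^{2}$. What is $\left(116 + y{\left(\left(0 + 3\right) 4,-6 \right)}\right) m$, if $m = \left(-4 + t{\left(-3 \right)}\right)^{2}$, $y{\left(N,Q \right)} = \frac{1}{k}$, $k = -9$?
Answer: $\frac{26075}{9} \approx 2897.2$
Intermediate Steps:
$y{\left(N,Q \right)} = - \frac{1}{9}$ ($y{\left(N,Q \right)} = \frac{1}{-9} = - \frac{1}{9}$)
$m = 25$ ($m = \left(-4 + \left(-3\right)^{2}\right)^{2} = \left(-4 + 9\right)^{2} = 5^{2} = 25$)
$\left(116 + y{\left(\left(0 + 3\right) 4,-6 \right)}\right) m = \left(116 - \frac{1}{9}\right) 25 = \frac{1043}{9} \cdot 25 = \frac{26075}{9}$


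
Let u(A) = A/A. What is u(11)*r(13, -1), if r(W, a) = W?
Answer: 13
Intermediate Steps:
u(A) = 1
u(11)*r(13, -1) = 1*13 = 13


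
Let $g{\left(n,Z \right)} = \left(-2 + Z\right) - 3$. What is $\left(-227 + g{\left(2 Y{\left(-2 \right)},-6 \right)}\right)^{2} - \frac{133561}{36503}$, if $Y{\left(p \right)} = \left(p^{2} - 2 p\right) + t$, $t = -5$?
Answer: $\frac{2067542371}{36503} \approx 56640.0$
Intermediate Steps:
$Y{\left(p \right)} = -5 + p^{2} - 2 p$ ($Y{\left(p \right)} = \left(p^{2} - 2 p\right) - 5 = -5 + p^{2} - 2 p$)
$g{\left(n,Z \right)} = -5 + Z$
$\left(-227 + g{\left(2 Y{\left(-2 \right)},-6 \right)}\right)^{2} - \frac{133561}{36503} = \left(-227 - 11\right)^{2} - \frac{133561}{36503} = \left(-227 - 11\right)^{2} - 133561 \cdot \frac{1}{36503} = \left(-238\right)^{2} - \frac{133561}{36503} = 56644 - \frac{133561}{36503} = \frac{2067542371}{36503}$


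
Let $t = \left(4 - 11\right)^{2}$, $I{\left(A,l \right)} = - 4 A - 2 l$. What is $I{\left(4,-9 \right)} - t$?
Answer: $-47$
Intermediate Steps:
$t = 49$ ($t = \left(-7\right)^{2} = 49$)
$I{\left(4,-9 \right)} - t = \left(\left(-4\right) 4 - -18\right) - 49 = \left(-16 + 18\right) - 49 = 2 - 49 = -47$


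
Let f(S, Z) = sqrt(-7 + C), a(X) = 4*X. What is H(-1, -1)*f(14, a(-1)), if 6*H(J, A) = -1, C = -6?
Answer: -I*sqrt(13)/6 ≈ -0.60093*I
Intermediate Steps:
H(J, A) = -1/6 (H(J, A) = (1/6)*(-1) = -1/6)
f(S, Z) = I*sqrt(13) (f(S, Z) = sqrt(-7 - 6) = sqrt(-13) = I*sqrt(13))
H(-1, -1)*f(14, a(-1)) = -I*sqrt(13)/6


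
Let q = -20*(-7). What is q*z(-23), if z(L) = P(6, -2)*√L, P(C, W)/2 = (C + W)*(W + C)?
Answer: 4480*I*√23 ≈ 21485.0*I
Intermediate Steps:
P(C, W) = 2*(C + W)² (P(C, W) = 2*((C + W)*(W + C)) = 2*((C + W)*(C + W)) = 2*(C + W)²)
q = 140
z(L) = 32*√L (z(L) = (2*(6 - 2)²)*√L = (2*4²)*√L = (2*16)*√L = 32*√L)
q*z(-23) = 140*(32*√(-23)) = 140*(32*(I*√23)) = 140*(32*I*√23) = 4480*I*√23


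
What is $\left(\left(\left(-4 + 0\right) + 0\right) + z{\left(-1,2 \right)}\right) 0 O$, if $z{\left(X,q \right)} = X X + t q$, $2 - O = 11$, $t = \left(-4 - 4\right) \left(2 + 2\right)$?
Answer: $0$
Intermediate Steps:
$t = -32$ ($t = \left(-8\right) 4 = -32$)
$O = -9$ ($O = 2 - 11 = -9$)
$z{\left(X,q \right)} = X^{2} - 32 q$ ($z{\left(X,q \right)} = X X - 32 q = X^{2} - 32 q$)
$\left(\left(\left(-4 + 0\right) + 0\right) + z{\left(-1,2 \right)}\right) 0 O = \left(\left(\left(-4 + 0\right) + 0\right) + \left(\left(-1\right)^{2} - 64\right)\right) 0 \left(-9\right) = \left(\left(-4 + 0\right) + \left(1 - 64\right)\right) 0 \left(-9\right) = \left(-4 - 63\right) 0 \left(-9\right) = \left(-67\right) 0 \left(-9\right) = 0 \left(-9\right) = 0$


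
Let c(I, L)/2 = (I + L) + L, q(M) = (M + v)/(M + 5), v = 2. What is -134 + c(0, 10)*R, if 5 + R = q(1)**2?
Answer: -324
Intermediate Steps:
q(M) = (2 + M)/(5 + M) (q(M) = (M + 2)/(M + 5) = (2 + M)/(5 + M))
R = -19/4 (R = -5 + ((2 + 1)/(5 + 1))**2 = -5 + (3/6)**2 = -5 + ((1/6)*3)**2 = -5 + (1/2)**2 = -5 + 1/4 = -19/4 ≈ -4.7500)
c(I, L) = 2*I + 4*L (c(I, L) = 2*((I + L) + L) = 2*(I + 2*L) = 2*I + 4*L)
-134 + c(0, 10)*R = -134 + (2*0 + 4*10)*(-19/4) = -134 + (0 + 40)*(-19/4) = -134 + 40*(-19/4) = -134 - 190 = -324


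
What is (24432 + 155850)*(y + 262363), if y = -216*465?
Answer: 29191802286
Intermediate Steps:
y = -100440
(24432 + 155850)*(y + 262363) = (24432 + 155850)*(-100440 + 262363) = 180282*161923 = 29191802286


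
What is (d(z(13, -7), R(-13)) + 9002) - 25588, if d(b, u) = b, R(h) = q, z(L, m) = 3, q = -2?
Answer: -16583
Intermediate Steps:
R(h) = -2
(d(z(13, -7), R(-13)) + 9002) - 25588 = (3 + 9002) - 25588 = 9005 - 25588 = -16583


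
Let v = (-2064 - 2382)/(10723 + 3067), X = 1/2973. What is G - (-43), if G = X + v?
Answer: 874847821/20498835 ≈ 42.678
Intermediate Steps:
X = 1/2973 ≈ 0.00033636
v = -2223/6895 (v = -4446/13790 = -4446*1/13790 = -2223/6895 ≈ -0.32241)
G = -6602084/20498835 (G = 1/2973 - 2223/6895 = -6602084/20498835 ≈ -0.32207)
G - (-43) = -6602084/20498835 - (-43) = -6602084/20498835 - 1*(-43) = -6602084/20498835 + 43 = 874847821/20498835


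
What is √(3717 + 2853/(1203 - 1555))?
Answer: 3*√3191298/88 ≈ 60.901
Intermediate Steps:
√(3717 + 2853/(1203 - 1555)) = √(3717 + 2853/(-352)) = √(3717 + 2853*(-1/352)) = √(3717 - 2853/352) = √(1305531/352) = 3*√3191298/88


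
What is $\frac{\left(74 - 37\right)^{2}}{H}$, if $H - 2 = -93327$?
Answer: $- \frac{1369}{93325} \approx -0.014669$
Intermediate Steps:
$H = -93325$ ($H = 2 - 93327 = -93325$)
$\frac{\left(74 - 37\right)^{2}}{H} = \frac{\left(74 - 37\right)^{2}}{-93325} = 37^{2} \left(- \frac{1}{93325}\right) = 1369 \left(- \frac{1}{93325}\right) = - \frac{1369}{93325}$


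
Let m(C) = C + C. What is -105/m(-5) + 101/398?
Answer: 2140/199 ≈ 10.754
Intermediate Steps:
m(C) = 2*C
-105/m(-5) + 101/398 = -105/(2*(-5)) + 101/398 = -105/(-10) + 101*(1/398) = -105*(-⅒) + 101/398 = 21/2 + 101/398 = 2140/199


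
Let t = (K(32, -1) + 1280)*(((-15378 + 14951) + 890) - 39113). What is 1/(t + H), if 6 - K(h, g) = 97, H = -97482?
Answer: -1/46052332 ≈ -2.1714e-8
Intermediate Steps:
K(h, g) = -91 (K(h, g) = 6 - 1*97 = 6 - 97 = -91)
t = -45954850 (t = (-91 + 1280)*(((-15378 + 14951) + 890) - 39113) = 1189*((-427 + 890) - 39113) = 1189*(463 - 39113) = 1189*(-38650) = -45954850)
1/(t + H) = 1/(-45954850 - 97482) = 1/(-46052332) = -1/46052332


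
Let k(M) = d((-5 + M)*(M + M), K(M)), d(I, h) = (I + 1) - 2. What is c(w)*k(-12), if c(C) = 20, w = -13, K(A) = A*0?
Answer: 8140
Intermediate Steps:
K(A) = 0
d(I, h) = -1 + I (d(I, h) = (1 + I) - 2 = -1 + I)
k(M) = -1 + 2*M*(-5 + M) (k(M) = -1 + (-5 + M)*(M + M) = -1 + (-5 + M)*(2*M) = -1 + 2*M*(-5 + M))
c(w)*k(-12) = 20*(-1 + 2*(-12)*(-5 - 12)) = 20*(-1 + 2*(-12)*(-17)) = 20*(-1 + 408) = 20*407 = 8140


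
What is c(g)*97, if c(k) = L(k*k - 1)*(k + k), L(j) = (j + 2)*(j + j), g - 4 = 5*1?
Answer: 22907520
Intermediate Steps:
g = 9 (g = 4 + 5*1 = 4 + 5 = 9)
L(j) = 2*j*(2 + j) (L(j) = (2 + j)*(2*j) = 2*j*(2 + j))
c(k) = 4*k*(1 + k**2)*(-1 + k**2) (c(k) = (2*(k*k - 1)*(2 + (k*k - 1)))*(k + k) = (2*(k**2 - 1)*(2 + (k**2 - 1)))*(2*k) = (2*(-1 + k**2)*(2 + (-1 + k**2)))*(2*k) = (2*(-1 + k**2)*(1 + k**2))*(2*k) = (2*(1 + k**2)*(-1 + k**2))*(2*k) = 4*k*(1 + k**2)*(-1 + k**2))
c(g)*97 = (4*9*(-1 + 9**4))*97 = (4*9*(-1 + 6561))*97 = (4*9*6560)*97 = 236160*97 = 22907520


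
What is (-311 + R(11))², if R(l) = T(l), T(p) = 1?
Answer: 96100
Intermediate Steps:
R(l) = 1
(-311 + R(11))² = (-311 + 1)² = (-310)² = 96100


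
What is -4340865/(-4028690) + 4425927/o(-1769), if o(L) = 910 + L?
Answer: -3565391808519/692128942 ≈ -5151.3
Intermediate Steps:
-4340865/(-4028690) + 4425927/o(-1769) = -4340865/(-4028690) + 4425927/(910 - 1769) = -4340865*(-1/4028690) + 4425927/(-859) = 868173/805738 + 4425927*(-1/859) = 868173/805738 - 4425927/859 = -3565391808519/692128942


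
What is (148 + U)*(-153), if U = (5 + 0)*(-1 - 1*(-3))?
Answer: -24174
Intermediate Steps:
U = 10 (U = 5*(-1 + 3) = 5*2 = 10)
(148 + U)*(-153) = (148 + 10)*(-153) = 158*(-153) = -24174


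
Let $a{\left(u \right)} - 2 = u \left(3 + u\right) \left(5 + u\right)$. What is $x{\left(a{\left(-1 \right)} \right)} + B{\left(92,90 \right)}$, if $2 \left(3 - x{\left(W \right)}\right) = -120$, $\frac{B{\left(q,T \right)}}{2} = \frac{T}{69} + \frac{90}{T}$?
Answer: $\frac{1555}{23} \approx 67.609$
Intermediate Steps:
$B{\left(q,T \right)} = \frac{180}{T} + \frac{2 T}{69}$ ($B{\left(q,T \right)} = 2 \left(\frac{T}{69} + \frac{90}{T}\right) = 2 \left(\frac{90}{T} + \frac{T}{69}\right) = \frac{180}{T} + \frac{2 T}{69}$)
$a{\left(u \right)} = 2 + u \left(3 + u\right) \left(5 + u\right)$
$x{\left(W \right)} = 63$ ($x{\left(W \right)} = 3 - -60 = 3 + 60 = 63$)
$x{\left(a{\left(-1 \right)} \right)} + B{\left(92,90 \right)} = 63 + \left(\frac{180}{90} + \frac{2}{69} \cdot 90\right) = 63 + \left(180 \cdot \frac{1}{90} + \frac{60}{23}\right) = 63 + \left(2 + \frac{60}{23}\right) = 63 + \frac{106}{23} = \frac{1555}{23}$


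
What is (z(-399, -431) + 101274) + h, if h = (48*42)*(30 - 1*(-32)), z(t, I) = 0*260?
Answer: 226266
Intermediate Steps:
z(t, I) = 0
h = 124992 (h = 2016*(30 + 32) = 2016*62 = 124992)
(z(-399, -431) + 101274) + h = (0 + 101274) + 124992 = 101274 + 124992 = 226266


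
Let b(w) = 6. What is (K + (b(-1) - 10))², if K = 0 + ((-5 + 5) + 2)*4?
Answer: 16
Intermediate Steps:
K = 8 (K = 0 + (0 + 2)*4 = 0 + 2*4 = 0 + 8 = 8)
(K + (b(-1) - 10))² = (8 + (6 - 10))² = (8 - 4)² = 4² = 16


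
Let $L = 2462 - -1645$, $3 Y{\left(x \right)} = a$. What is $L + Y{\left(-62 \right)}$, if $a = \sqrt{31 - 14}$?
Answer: $4107 + \frac{\sqrt{17}}{3} \approx 4108.4$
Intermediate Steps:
$a = \sqrt{17} \approx 4.1231$
$Y{\left(x \right)} = \frac{\sqrt{17}}{3}$
$L = 4107$ ($L = 2462 + 1645 = 4107$)
$L + Y{\left(-62 \right)} = 4107 + \frac{\sqrt{17}}{3}$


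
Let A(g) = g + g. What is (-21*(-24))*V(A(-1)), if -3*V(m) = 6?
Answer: -1008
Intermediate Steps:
A(g) = 2*g
V(m) = -2 (V(m) = -⅓*6 = -2)
(-21*(-24))*V(A(-1)) = -21*(-24)*(-2) = 504*(-2) = -1008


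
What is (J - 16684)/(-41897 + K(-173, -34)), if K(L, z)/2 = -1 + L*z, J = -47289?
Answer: 9139/4305 ≈ 2.1229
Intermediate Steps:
K(L, z) = -2 + 2*L*z (K(L, z) = 2*(-1 + L*z) = -2 + 2*L*z)
(J - 16684)/(-41897 + K(-173, -34)) = (-47289 - 16684)/(-41897 + (-2 + 2*(-173)*(-34))) = -63973/(-41897 + (-2 + 11764)) = -63973/(-41897 + 11762) = -63973/(-30135) = -63973*(-1/30135) = 9139/4305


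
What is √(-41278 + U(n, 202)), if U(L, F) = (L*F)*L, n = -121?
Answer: 2*√729051 ≈ 1707.7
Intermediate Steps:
U(L, F) = F*L² (U(L, F) = (F*L)*L = F*L²)
√(-41278 + U(n, 202)) = √(-41278 + 202*(-121)²) = √(-41278 + 202*14641) = √(-41278 + 2957482) = √2916204 = 2*√729051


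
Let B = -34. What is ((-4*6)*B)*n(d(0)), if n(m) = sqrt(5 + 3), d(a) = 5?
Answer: 1632*sqrt(2) ≈ 2308.0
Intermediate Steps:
n(m) = 2*sqrt(2) (n(m) = sqrt(8) = 2*sqrt(2))
((-4*6)*B)*n(d(0)) = (-4*6*(-34))*(2*sqrt(2)) = (-24*(-34))*(2*sqrt(2)) = 816*(2*sqrt(2)) = 1632*sqrt(2)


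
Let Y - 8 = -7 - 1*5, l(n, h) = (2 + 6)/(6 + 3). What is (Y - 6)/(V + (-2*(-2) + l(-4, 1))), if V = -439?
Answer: 90/3907 ≈ 0.023036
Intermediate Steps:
l(n, h) = 8/9
Y = -4 (Y = 8 + (-7 - 1*5) = 8 + (-7 - 5) = 8 - 12 = -4)
(Y - 6)/(V + (-2*(-2) + l(-4, 1))) = (-4 - 6)/(-439 + (-2*(-2) + 8/9)) = -10/(-439 + (4 + 8/9)) = -10/(-439 + 44/9) = -10/(-3907/9) = -10*(-9/3907) = 90/3907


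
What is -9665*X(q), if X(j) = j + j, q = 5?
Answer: -96650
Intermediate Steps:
X(j) = 2*j
-9665*X(q) = -19330*5 = -9665*10 = -96650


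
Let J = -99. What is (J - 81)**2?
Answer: 32400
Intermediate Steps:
(J - 81)**2 = (-99 - 81)**2 = (-180)**2 = 32400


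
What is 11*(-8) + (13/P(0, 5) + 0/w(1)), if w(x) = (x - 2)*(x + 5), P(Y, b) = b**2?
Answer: -2187/25 ≈ -87.480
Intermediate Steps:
w(x) = (-2 + x)*(5 + x)
11*(-8) + (13/P(0, 5) + 0/w(1)) = 11*(-8) + (13/(5**2) + 0/(-10 + 1**2 + 3*1)) = -88 + (13/25 + 0/(-10 + 1 + 3)) = -88 + (13*(1/25) + 0/(-6)) = -88 + (13/25 + 0*(-1/6)) = -88 + (13/25 + 0) = -88 + 13/25 = -2187/25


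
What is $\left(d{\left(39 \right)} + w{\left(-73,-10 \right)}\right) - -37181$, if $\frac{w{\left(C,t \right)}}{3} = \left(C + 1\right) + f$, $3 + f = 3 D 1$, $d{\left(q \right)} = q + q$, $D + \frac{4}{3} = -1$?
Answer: $37013$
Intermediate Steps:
$D = - \frac{7}{3}$ ($D = - \frac{4}{3} - 1 = - \frac{7}{3} \approx -2.3333$)
$d{\left(q \right)} = 2 q$
$f = -10$ ($f = -3 + 3 \left(- \frac{7}{3}\right) 1 = -3 - 7 = -10$)
$w{\left(C,t \right)} = -27 + 3 C$ ($w{\left(C,t \right)} = 3 \left(\left(C + 1\right) - 10\right) = 3 \left(\left(1 + C\right) - 10\right) = 3 \left(-9 + C\right) = -27 + 3 C$)
$\left(d{\left(39 \right)} + w{\left(-73,-10 \right)}\right) - -37181 = \left(2 \cdot 39 + \left(-27 + 3 \left(-73\right)\right)\right) - -37181 = \left(78 - 246\right) + 37181 = -168 + 37181 = 37013$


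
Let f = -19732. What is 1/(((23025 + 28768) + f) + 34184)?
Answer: 1/66245 ≈ 1.5095e-5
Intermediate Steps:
1/(((23025 + 28768) + f) + 34184) = 1/(((23025 + 28768) - 19732) + 34184) = 1/((51793 - 19732) + 34184) = 1/(32061 + 34184) = 1/66245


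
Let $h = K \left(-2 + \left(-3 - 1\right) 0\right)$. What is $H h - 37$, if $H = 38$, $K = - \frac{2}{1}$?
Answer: $115$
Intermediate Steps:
$K = -2$ ($K = \left(-2\right) 1 = -2$)
$h = 4$ ($h = - 2 \left(-2 + \left(-3 - 1\right) 0\right) = - 2 \left(-2 - 0\right) = - 2 \left(-2 + 0\right) = \left(-2\right) \left(-2\right) = 4$)
$H h - 37 = 38 \cdot 4 - 37 = 152 - 37 = 115$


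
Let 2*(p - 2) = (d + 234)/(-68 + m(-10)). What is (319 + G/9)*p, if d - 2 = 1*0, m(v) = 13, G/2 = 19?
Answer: -23272/495 ≈ -47.014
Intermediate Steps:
G = 38 (G = 2*19 = 38)
d = 2 (d = 2 + 1*0 = 2 + 0 = 2)
p = -8/55 (p = 2 + ((2 + 234)/(-68 + 13))/2 = 2 + (236/(-55))/2 = 2 + (236*(-1/55))/2 = 2 + (1/2)*(-236/55) = 2 - 118/55 = -8/55 ≈ -0.14545)
(319 + G/9)*p = (319 + 38/9)*(-8/55) = (2909/9)*(-8/55) = -23272/495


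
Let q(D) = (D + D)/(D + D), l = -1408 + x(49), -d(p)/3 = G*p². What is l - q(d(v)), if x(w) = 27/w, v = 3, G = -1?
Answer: -69014/49 ≈ -1408.4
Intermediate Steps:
d(p) = 3*p² (d(p) = -(-3)*p² = 3*p²)
l = -68965/49 (l = -1408 + 27/49 = -68965/49 ≈ -1407.4)
q(D) = 1 (q(D) = (2*D)/((2*D)) = (2*D)*(1/(2*D)) = 1)
l - q(d(v)) = -68965/49 - 1*1 = -68965/49 - 1 = -69014/49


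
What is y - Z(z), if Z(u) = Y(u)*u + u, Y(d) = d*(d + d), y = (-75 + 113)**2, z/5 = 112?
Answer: -351231116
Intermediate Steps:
z = 560 (z = 5*112 = 560)
y = 1444 (y = 38**2 = 1444)
Y(d) = 2*d**2 (Y(d) = d*(2*d) = 2*d**2)
Z(u) = u + 2*u**3 (Z(u) = (2*u**2)*u + u = 2*u**3 + u = u + 2*u**3)
y - Z(z) = 1444 - (560 + 2*560**3) = 1444 - (560 + 2*175616000) = 1444 - (560 + 351232000) = 1444 - 1*351232560 = 1444 - 351232560 = -351231116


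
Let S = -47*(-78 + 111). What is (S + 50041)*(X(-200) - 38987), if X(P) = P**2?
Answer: 49120370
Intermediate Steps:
S = -1551 (S = -47*33 = -1551)
(S + 50041)*(X(-200) - 38987) = (-1551 + 50041)*((-200)**2 - 38987) = 48490*(40000 - 38987) = 48490*1013 = 49120370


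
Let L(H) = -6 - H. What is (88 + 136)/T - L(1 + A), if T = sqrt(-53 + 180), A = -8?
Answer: -1 + 224*sqrt(127)/127 ≈ 18.877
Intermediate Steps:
T = sqrt(127) ≈ 11.269
(88 + 136)/T - L(1 + A) = (88 + 136)/(sqrt(127)) - (-6 - (1 - 8)) = 224*(sqrt(127)/127) - (-6 - 1*(-7)) = 224*sqrt(127)/127 - (-6 + 7) = 224*sqrt(127)/127 - 1*1 = 224*sqrt(127)/127 - 1 = -1 + 224*sqrt(127)/127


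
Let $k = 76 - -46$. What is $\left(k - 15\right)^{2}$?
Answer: $11449$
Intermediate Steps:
$k = 122$ ($k = 76 + 46 = 122$)
$\left(k - 15\right)^{2} = \left(122 - 15\right)^{2} = 107^{2} = 11449$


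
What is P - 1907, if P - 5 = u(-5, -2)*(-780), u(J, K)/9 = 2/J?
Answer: 906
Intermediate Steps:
u(J, K) = 18/J (u(J, K) = 9*(2/J) = 18/J)
P = 2813 (P = 5 + (18/(-5))*(-780) = 5 + (18*(-⅕))*(-780) = 5 - 18/5*(-780) = 5 + 2808 = 2813)
P - 1907 = 2813 - 1907 = 906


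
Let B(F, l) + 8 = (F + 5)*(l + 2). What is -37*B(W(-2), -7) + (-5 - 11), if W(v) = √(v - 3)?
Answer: 1205 + 185*I*√5 ≈ 1205.0 + 413.67*I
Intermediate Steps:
W(v) = √(-3 + v)
B(F, l) = -8 + (2 + l)*(5 + F) (B(F, l) = -8 + (F + 5)*(l + 2) = -8 + (5 + F)*(2 + l) = -8 + (2 + l)*(5 + F))
-37*B(W(-2), -7) + (-5 - 11) = -37*(2 + 2*√(-3 - 2) + 5*(-7) + √(-3 - 2)*(-7)) + (-5 - 11) = -37*(2 + 2*√(-5) - 35 + √(-5)*(-7)) - 16 = -37*(2 + 2*(I*√5) - 35 + (I*√5)*(-7)) - 16 = -37*(2 + 2*I*√5 - 35 - 7*I*√5) - 16 = -37*(-33 - 5*I*√5) - 16 = (1221 + 185*I*√5) - 16 = 1205 + 185*I*√5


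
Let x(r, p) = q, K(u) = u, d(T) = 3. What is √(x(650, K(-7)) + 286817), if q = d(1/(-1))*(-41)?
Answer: √286694 ≈ 535.44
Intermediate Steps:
q = -123 (q = 3*(-41) = -123)
x(r, p) = -123
√(x(650, K(-7)) + 286817) = √(-123 + 286817) = √286694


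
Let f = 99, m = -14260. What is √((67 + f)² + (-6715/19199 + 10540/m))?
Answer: 2*√1343234730447442/441577 ≈ 166.00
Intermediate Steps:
√((67 + f)² + (-6715/19199 + 10540/m)) = √((67 + 99)² + (-6715/19199 + 10540/(-14260))) = √(166² + (-6715*1/19199 + 10540*(-1/14260))) = √(27556 + (-6715/19199 - 17/23)) = √(27556 - 480828/441577) = √(12167614984/441577) = 2*√1343234730447442/441577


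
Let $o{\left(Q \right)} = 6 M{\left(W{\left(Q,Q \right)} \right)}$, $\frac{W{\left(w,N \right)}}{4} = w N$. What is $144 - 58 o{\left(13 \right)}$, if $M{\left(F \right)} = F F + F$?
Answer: $-159262752$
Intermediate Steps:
$W{\left(w,N \right)} = 4 N w$ ($W{\left(w,N \right)} = 4 w N = 4 N w$)
$M{\left(F \right)} = F + F^{2}$ ($M{\left(F \right)} = F^{2} + F = F + F^{2}$)
$o{\left(Q \right)} = 24 Q^{2} \left(1 + 4 Q^{2}\right)$ ($o{\left(Q \right)} = 6 \cdot 4 Q Q \left(1 + 4 Q Q\right) = 6 \cdot 4 Q^{2} \left(1 + 4 Q^{2}\right) = 24 Q^{2} \left(1 + 4 Q^{2}\right)$)
$144 - 58 o{\left(13 \right)} = 144 - 58 \cdot 13^{2} \left(24 + 96 \cdot 13^{2}\right) = 144 - 58 \cdot 169 \left(24 + 96 \cdot 169\right) = 144 - 58 \cdot 169 \left(24 + 16224\right) = 144 - 58 \cdot 169 \cdot 16248 = 144 - 159262896 = -159262752$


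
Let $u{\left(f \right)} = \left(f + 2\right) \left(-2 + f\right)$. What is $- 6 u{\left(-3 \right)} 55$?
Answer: $-1650$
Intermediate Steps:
$u{\left(f \right)} = \left(-2 + f\right) \left(2 + f\right)$ ($u{\left(f \right)} = \left(2 + f\right) \left(-2 + f\right) = \left(-2 + f\right) \left(2 + f\right)$)
$- 6 u{\left(-3 \right)} 55 = - 6 \left(-4 + \left(-3\right)^{2}\right) 55 = - 6 \left(-4 + 9\right) 55 = \left(-6\right) 5 \cdot 55 = \left(-30\right) 55 = -1650$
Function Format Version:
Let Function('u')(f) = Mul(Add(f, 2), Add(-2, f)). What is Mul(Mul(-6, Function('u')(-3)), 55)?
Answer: -1650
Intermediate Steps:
Function('u')(f) = Mul(Add(-2, f), Add(2, f)) (Function('u')(f) = Mul(Add(2, f), Add(-2, f)) = Mul(Add(-2, f), Add(2, f)))
Mul(Mul(-6, Function('u')(-3)), 55) = Mul(Mul(-6, Add(-4, Pow(-3, 2))), 55) = Mul(Mul(-6, Add(-4, 9)), 55) = Mul(Mul(-6, 5), 55) = Mul(-30, 55) = -1650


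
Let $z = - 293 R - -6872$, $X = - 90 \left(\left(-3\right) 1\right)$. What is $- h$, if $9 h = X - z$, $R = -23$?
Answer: $\frac{4447}{3} \approx 1482.3$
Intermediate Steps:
$X = 270$ ($X = \left(-90\right) \left(-3\right) = 270$)
$z = 13611$ ($z = \left(-293\right) \left(-23\right) - -6872 = 6739 + 6872 = 13611$)
$h = - \frac{4447}{3}$ ($h = \frac{270 - 13611}{9} = \frac{1}{9} \left(-13341\right) = - \frac{4447}{3} \approx -1482.3$)
$- h = \left(-1\right) \left(- \frac{4447}{3}\right) = \frac{4447}{3}$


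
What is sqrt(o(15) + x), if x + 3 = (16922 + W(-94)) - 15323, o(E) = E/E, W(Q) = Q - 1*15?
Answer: 4*sqrt(93) ≈ 38.575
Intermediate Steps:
W(Q) = -15 + Q (W(Q) = Q - 15 = -15 + Q)
o(E) = 1
x = 1487 (x = -3 + ((16922 + (-15 - 94)) - 15323) = -3 + ((16922 - 109) - 15323) = -3 + (16813 - 15323) = -3 + 1490 = 1487)
sqrt(o(15) + x) = sqrt(1 + 1487) = sqrt(1488) = 4*sqrt(93)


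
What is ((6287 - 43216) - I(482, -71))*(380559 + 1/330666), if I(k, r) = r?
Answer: -773022356658185/55111 ≈ -1.4027e+10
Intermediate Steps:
((6287 - 43216) - I(482, -71))*(380559 + 1/330666) = ((6287 - 43216) - 1*(-71))*(380559 + 1/330666) = (-36929 + 71)*(380559 + 1/330666) = -36858*125837922295/330666 = -773022356658185/55111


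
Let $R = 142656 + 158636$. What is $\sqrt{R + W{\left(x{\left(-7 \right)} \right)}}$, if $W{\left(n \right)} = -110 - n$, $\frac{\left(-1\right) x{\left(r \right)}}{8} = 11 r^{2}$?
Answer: $\sqrt{305494} \approx 552.71$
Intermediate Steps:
$R = 301292$
$x{\left(r \right)} = - 88 r^{2}$ ($x{\left(r \right)} = - 8 \cdot 11 r^{2} = - 88 r^{2}$)
$\sqrt{R + W{\left(x{\left(-7 \right)} \right)}} = \sqrt{301292 - \left(110 - 88 \left(-7\right)^{2}\right)} = \sqrt{301292 - \left(110 - 4312\right)} = \sqrt{301292 - -4202} = \sqrt{301292 + \left(-110 + 4312\right)} = \sqrt{301292 + 4202} = \sqrt{305494}$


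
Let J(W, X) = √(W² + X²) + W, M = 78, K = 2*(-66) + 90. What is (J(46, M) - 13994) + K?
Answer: -13990 + 10*√82 ≈ -13899.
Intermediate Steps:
K = -42 (K = -132 + 90 = -42)
J(W, X) = W + √(W² + X²)
(J(46, M) - 13994) + K = ((46 + √(46² + 78²)) - 13994) - 42 = ((46 + √(2116 + 6084)) - 13994) - 42 = ((46 + √8200) - 13994) - 42 = ((46 + 10*√82) - 13994) - 42 = (-13948 + 10*√82) - 42 = -13990 + 10*√82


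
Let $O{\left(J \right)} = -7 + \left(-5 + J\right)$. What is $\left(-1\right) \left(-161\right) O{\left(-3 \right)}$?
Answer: $-2415$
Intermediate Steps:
$O{\left(J \right)} = -12 + J$
$\left(-1\right) \left(-161\right) O{\left(-3 \right)} = \left(-1\right) \left(-161\right) \left(-12 - 3\right) = 161 \left(-15\right) = -2415$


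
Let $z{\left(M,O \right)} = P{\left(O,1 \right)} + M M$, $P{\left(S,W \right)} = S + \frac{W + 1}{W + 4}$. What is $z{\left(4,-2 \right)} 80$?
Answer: $1152$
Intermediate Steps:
$P{\left(S,W \right)} = S + \frac{1 + W}{4 + W}$
$z{\left(M,O \right)} = \frac{2}{5} + O + M^{2}$ ($z{\left(M,O \right)} = \frac{1 + 1 + 4 O + O 1}{4 + 1} + M M = \frac{1 + 1 + 4 O + O}{5} + M^{2} = \frac{2 + 5 O}{5} + M^{2} = \left(\frac{2}{5} + O\right) + M^{2} = \frac{2}{5} + O + M^{2}$)
$z{\left(4,-2 \right)} 80 = \left(\frac{2}{5} - 2 + 4^{2}\right) 80 = \left(\frac{2}{5} - 2 + 16\right) 80 = \frac{72}{5} \cdot 80 = 1152$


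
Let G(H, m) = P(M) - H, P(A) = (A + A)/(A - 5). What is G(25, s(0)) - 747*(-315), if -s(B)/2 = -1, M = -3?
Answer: 941123/4 ≈ 2.3528e+5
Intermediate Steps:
P(A) = 2*A/(-5 + A) (P(A) = (2*A)/(-5 + A) = 2*A/(-5 + A))
s(B) = 2 (s(B) = -2*(-1) = 2)
G(H, m) = ¾ - H (G(H, m) = 2*(-3)/(-5 - 3) - H = 2*(-3)/(-8) - H = 2*(-3)*(-⅛) - H = ¾ - H)
G(25, s(0)) - 747*(-315) = (¾ - 1*25) - 747*(-315) = (¾ - 25) + 235305 = -97/4 + 235305 = 941123/4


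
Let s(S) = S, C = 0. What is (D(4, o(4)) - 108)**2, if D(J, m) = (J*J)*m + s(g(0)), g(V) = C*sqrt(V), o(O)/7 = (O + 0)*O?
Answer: 2835856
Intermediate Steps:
o(O) = 7*O**2 (o(O) = 7*((O + 0)*O) = 7*(O*O) = 7*O**2)
g(V) = 0 (g(V) = 0*sqrt(V) = 0)
D(J, m) = m*J**2 (D(J, m) = (J*J)*m + 0 = J**2*m + 0 = m*J**2 + 0 = m*J**2)
(D(4, o(4)) - 108)**2 = ((7*4**2)*4**2 - 108)**2 = ((7*16)*16 - 108)**2 = (112*16 - 108)**2 = (1792 - 108)**2 = 1684**2 = 2835856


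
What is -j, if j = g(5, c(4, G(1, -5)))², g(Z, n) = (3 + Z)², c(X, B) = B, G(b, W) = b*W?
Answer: -4096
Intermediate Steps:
G(b, W) = W*b
j = 4096 (j = ((3 + 5)²)² = (8²)² = 64² = 4096)
-j = -1*4096 = -4096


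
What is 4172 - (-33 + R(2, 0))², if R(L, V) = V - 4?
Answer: 2803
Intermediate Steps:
R(L, V) = -4 + V
4172 - (-33 + R(2, 0))² = 4172 - (-33 + (-4 + 0))² = 4172 - (-33 - 4)² = 4172 - 1*(-37)² = 4172 - 1*1369 = 4172 - 1369 = 2803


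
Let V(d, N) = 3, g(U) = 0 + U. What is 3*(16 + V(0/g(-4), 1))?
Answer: 57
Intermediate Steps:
g(U) = U
3*(16 + V(0/g(-4), 1)) = 3*(16 + 3) = 3*19 = 57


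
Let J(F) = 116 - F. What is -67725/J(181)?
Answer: 13545/13 ≈ 1041.9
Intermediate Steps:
-67725/J(181) = -67725/(116 - 1*181) = -67725/(116 - 181) = -67725/(-65) = -67725*(-1/65) = 13545/13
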